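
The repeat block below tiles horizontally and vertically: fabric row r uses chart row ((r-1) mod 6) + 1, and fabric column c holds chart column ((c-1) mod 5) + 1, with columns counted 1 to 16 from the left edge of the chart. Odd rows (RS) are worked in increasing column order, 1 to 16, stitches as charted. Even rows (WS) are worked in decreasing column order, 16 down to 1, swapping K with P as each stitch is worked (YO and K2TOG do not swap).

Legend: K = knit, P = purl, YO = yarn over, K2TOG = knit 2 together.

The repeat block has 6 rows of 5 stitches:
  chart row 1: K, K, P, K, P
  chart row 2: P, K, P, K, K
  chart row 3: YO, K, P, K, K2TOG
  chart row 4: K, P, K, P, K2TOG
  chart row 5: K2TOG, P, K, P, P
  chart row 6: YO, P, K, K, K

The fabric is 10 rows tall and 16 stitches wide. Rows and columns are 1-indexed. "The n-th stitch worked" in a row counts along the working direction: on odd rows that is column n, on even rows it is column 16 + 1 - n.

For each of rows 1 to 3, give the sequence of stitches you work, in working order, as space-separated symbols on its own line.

Rows as worked:
K K P K P K K P K P K K P K P K
K P P K P K P P K P K P P K P K
YO K P K K2TOG YO K P K K2TOG YO K P K K2TOG YO

Derivation:
Row 1: chart row 1, RS - tile across columns 1-16 and work as-is.
Row 2: chart row 2, WS - tiled (columns 1-16): P K P K K P K P K K P K P K K P; work from column 16 back to 1 with K<->P swapped.
Row 3: chart row 3, RS - tile across columns 1-16 and work as-is.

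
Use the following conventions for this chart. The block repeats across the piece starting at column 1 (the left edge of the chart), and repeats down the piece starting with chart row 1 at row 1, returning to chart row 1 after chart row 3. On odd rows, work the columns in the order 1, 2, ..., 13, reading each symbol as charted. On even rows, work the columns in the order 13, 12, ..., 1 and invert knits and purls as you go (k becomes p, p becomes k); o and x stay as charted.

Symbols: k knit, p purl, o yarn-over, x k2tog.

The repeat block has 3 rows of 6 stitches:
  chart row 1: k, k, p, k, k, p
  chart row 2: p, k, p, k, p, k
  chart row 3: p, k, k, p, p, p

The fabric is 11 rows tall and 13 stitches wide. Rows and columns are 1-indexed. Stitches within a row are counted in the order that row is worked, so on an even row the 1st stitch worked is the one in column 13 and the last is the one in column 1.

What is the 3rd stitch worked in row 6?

Stitch:
k

Derivation:
For row 6: chart row = ((6-1) mod 3) + 1 = 3; this is a WS (even) row.
Chart row 3 tiled across columns 1-13: p k k p p p p k k p p p p
Wrong side: read the tiled row from column 13 down to 1 and exchange k with p (leave o, x).
Row 6 as worked: k k k k p p k k k k p p k
The 3rd stitch worked is k.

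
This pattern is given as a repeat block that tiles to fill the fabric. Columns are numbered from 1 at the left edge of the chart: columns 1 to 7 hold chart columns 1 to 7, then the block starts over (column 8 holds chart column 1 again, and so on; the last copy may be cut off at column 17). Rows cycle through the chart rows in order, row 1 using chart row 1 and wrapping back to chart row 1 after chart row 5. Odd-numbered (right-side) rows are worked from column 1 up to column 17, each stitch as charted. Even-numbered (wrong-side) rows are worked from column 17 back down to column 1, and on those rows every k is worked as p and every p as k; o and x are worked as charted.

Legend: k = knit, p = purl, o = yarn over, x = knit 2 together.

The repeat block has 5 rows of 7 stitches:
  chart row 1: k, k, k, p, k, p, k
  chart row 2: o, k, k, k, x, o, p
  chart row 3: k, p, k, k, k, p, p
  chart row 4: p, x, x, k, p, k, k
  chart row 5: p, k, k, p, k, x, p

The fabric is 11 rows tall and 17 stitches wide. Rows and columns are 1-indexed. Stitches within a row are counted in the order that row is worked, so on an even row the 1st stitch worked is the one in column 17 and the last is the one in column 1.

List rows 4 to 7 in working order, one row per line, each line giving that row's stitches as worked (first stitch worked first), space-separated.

Row 4: chart row 4, WS - tiled (columns 1-17): p x x k p k k p x x k p k k p x x; work from column 17 back to 1 with k<->p swapped.
Row 5: chart row 5, RS - tile across columns 1-17 and work as-is.
Row 6: chart row 1, WS - tiled (columns 1-17): k k k p k p k k k k p k p k k k k; work from column 17 back to 1 with k<->p swapped.
Row 7: chart row 2, RS - tile across columns 1-17 and work as-is.

Result:
x x k p p k p x x k p p k p x x k
p k k p k x p p k k p k x p p k k
p p p p k p k p p p p k p k p p p
o k k k x o p o k k k x o p o k k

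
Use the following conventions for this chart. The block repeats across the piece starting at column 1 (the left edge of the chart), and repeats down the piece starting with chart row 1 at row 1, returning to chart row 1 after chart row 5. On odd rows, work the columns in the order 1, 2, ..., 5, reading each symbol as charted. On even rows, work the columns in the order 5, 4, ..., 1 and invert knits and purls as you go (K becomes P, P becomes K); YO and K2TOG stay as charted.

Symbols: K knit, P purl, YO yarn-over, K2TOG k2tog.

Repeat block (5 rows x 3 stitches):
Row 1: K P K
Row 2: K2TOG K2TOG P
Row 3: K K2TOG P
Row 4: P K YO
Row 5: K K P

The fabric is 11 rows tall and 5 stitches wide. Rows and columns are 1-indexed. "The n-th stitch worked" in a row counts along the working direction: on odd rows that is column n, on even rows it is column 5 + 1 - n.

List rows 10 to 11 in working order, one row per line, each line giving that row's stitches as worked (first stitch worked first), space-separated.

Result:
P P K P P
K P K K P

Derivation:
Row 10: chart row 5, WS - tiled (columns 1-5): K K P K K; work from column 5 back to 1 with K<->P swapped.
Row 11: chart row 1, RS - tile across columns 1-5 and work as-is.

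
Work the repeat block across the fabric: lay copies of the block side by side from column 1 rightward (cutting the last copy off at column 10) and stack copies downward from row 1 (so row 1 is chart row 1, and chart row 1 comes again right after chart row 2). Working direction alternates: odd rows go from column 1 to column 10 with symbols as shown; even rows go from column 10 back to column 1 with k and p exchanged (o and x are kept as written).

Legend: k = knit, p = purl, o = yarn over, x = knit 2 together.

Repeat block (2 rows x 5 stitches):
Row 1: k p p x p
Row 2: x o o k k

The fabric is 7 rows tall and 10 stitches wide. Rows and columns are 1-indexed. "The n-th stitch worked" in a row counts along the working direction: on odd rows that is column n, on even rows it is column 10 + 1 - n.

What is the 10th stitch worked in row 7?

Result:
p

Derivation:
Row 7 uses chart row ((7-1) mod 2)+1 = 1. Row 7 is odd, so RS.
Chart row 1 tiled across columns 1-10: k p p x p k p p x p
Right side: take the tiled row as-is (worked left to right from column 1).
The 10th stitch worked is p.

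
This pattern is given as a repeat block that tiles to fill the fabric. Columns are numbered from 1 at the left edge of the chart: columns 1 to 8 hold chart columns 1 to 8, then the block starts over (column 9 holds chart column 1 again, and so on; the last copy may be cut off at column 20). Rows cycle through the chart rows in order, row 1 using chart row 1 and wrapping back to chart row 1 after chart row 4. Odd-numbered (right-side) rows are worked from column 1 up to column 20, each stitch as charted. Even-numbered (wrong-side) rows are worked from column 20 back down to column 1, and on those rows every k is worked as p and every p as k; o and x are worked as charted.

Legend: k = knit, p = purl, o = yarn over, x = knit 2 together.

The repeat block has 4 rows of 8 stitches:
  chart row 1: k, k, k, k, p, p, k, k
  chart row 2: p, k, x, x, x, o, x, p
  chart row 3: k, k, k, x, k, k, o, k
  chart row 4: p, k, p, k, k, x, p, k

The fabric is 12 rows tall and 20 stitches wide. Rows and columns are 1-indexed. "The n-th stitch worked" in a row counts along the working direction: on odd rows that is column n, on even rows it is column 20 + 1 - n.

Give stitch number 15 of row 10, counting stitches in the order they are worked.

== STITCH ==
o

Derivation:
Row 10 uses chart row ((10-1) mod 4)+1 = 2. Row 10 is even, so WS.
Chart row 2 tiled across columns 1-20: p k x x x o x p p k x x x o x p p k x x
WS row: flip the tiled sequence (start at column 20) and apply k<->p; o and x stay.
Row 10 as worked: x x p k k x o x x x p k k x o x x x p k
Counting 15 along the worked row gives o.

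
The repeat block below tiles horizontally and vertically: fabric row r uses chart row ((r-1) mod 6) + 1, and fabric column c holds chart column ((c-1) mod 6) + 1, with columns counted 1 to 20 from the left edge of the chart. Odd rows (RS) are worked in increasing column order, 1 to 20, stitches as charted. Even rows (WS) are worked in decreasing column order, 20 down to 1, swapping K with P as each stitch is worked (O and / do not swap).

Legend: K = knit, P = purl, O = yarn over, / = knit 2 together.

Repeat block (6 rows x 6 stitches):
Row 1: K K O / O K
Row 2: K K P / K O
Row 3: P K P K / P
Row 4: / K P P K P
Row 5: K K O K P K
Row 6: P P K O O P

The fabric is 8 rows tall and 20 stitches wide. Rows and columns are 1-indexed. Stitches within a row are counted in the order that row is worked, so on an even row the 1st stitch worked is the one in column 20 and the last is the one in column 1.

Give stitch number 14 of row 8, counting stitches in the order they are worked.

Stitch:
P

Derivation:
Row 8: (8-1) mod 6 = 1, so use chart row 2. Even row -> WS.
Chart row 2 tiled across columns 1-20: K K P / K O K K P / K O K K P / K O K K
Wrong side: read the tiled row from column 20 down to 1 and exchange K with P (leave O, /).
Row 8 as worked: P P O P / K P P O P / K P P O P / K P P
Counting 14 along the worked row gives P.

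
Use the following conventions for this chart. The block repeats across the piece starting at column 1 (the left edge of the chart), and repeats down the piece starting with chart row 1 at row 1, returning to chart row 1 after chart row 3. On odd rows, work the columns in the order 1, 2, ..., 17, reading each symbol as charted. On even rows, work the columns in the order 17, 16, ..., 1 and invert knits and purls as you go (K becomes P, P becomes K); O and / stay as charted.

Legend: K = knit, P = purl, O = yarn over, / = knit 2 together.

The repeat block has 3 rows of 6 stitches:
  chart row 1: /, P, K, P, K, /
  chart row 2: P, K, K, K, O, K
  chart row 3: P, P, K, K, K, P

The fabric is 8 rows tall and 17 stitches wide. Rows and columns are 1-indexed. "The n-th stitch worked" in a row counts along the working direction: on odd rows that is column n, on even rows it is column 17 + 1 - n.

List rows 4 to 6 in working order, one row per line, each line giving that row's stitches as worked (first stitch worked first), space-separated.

Rows as worked:
P K P K / / P K P K / / P K P K /
P K K K O K P K K K O K P K K K O
P P P K K K P P P K K K P P P K K

Derivation:
Row 4: chart row 1, WS - tiled (columns 1-17): / P K P K / / P K P K / / P K P K; work from column 17 back to 1 with K<->P swapped.
Row 5: chart row 2, RS - tile across columns 1-17 and work as-is.
Row 6: chart row 3, WS - tiled (columns 1-17): P P K K K P P P K K K P P P K K K; work from column 17 back to 1 with K<->P swapped.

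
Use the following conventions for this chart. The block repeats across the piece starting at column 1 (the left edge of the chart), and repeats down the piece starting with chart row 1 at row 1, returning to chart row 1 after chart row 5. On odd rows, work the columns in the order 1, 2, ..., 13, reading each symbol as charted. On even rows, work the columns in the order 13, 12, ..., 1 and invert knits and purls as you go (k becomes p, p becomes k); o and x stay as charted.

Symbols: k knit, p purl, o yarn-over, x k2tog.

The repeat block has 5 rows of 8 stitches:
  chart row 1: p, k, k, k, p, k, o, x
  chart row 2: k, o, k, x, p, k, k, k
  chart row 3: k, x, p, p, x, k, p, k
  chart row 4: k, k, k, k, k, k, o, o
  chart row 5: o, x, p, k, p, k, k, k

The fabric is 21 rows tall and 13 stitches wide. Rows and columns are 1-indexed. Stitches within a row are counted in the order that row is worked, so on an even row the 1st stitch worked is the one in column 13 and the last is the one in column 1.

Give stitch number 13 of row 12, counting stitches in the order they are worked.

For row 12: chart row = ((12-1) mod 5) + 1 = 2; this is a WS (even) row.
Chart row 2 tiled across columns 1-13: k o k x p k k k k o k x p
WS: work from column 13 back to column 1 (reverse the tiled row), swapping k<->p (o and x unchanged).
Row 12 as worked: k x p o p p p p k x p o p
Counting 13 along the worked row gives p.

== STITCH ==
p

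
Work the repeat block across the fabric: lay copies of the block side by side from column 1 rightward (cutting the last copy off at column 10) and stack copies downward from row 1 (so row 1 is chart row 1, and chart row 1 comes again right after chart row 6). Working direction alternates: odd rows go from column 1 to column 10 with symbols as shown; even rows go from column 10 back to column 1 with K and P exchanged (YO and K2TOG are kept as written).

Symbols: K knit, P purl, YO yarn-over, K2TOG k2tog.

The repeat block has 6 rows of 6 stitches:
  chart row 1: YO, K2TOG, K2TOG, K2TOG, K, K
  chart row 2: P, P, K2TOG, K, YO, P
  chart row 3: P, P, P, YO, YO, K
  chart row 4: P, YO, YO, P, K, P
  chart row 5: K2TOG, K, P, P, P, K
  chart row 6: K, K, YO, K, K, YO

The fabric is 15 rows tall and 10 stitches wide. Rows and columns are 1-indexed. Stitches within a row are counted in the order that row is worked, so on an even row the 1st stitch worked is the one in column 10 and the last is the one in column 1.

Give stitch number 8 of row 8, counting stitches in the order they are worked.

Stitch:
K2TOG

Derivation:
For row 8: chart row = ((8-1) mod 6) + 1 = 2; this is a WS (even) row.
Chart row 2 tiled across columns 1-10: P P K2TOG K YO P P P K2TOG K
Wrong side: read the tiled row from column 10 down to 1 and exchange K with P (leave YO, K2TOG).
Row 8 as worked: P K2TOG K K K YO P K2TOG K K
The 8th stitch worked is K2TOG.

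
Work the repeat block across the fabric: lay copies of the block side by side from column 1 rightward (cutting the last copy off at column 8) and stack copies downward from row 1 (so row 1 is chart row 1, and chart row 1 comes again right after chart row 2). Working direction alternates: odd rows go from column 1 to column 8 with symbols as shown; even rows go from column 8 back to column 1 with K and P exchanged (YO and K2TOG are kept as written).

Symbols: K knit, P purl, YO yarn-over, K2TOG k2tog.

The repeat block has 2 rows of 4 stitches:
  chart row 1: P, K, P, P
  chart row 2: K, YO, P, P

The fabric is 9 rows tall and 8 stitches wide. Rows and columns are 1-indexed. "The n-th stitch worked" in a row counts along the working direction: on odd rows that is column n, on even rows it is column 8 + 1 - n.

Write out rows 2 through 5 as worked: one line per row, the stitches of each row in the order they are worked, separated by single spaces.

Row 2: chart row 2, WS - tiled (columns 1-8): K YO P P K YO P P; work from column 8 back to 1 with K<->P swapped.
Row 3: chart row 1, RS - tile across columns 1-8 and work as-is.
Row 4: chart row 2, WS - tiled (columns 1-8): K YO P P K YO P P; work from column 8 back to 1 with K<->P swapped.
Row 5: chart row 1, RS - tile across columns 1-8 and work as-is.

== ROWS AS WORKED ==
K K YO P K K YO P
P K P P P K P P
K K YO P K K YO P
P K P P P K P P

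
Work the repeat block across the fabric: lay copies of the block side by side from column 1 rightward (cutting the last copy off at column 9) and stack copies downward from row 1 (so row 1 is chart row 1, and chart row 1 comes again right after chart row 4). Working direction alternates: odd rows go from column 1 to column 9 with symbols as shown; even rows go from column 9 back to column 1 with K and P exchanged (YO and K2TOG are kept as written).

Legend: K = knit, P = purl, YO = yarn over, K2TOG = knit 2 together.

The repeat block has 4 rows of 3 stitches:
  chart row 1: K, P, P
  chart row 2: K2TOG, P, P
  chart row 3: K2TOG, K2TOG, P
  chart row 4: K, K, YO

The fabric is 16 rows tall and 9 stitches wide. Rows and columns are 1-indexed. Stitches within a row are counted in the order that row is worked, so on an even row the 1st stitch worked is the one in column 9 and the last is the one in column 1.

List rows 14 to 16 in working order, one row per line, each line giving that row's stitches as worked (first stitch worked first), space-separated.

== ROWS AS WORKED ==
K K K2TOG K K K2TOG K K K2TOG
K2TOG K2TOG P K2TOG K2TOG P K2TOG K2TOG P
YO P P YO P P YO P P

Derivation:
Row 14: chart row 2, WS - tiled (columns 1-9): K2TOG P P K2TOG P P K2TOG P P; work from column 9 back to 1 with K<->P swapped.
Row 15: chart row 3, RS - tile across columns 1-9 and work as-is.
Row 16: chart row 4, WS - tiled (columns 1-9): K K YO K K YO K K YO; work from column 9 back to 1 with K<->P swapped.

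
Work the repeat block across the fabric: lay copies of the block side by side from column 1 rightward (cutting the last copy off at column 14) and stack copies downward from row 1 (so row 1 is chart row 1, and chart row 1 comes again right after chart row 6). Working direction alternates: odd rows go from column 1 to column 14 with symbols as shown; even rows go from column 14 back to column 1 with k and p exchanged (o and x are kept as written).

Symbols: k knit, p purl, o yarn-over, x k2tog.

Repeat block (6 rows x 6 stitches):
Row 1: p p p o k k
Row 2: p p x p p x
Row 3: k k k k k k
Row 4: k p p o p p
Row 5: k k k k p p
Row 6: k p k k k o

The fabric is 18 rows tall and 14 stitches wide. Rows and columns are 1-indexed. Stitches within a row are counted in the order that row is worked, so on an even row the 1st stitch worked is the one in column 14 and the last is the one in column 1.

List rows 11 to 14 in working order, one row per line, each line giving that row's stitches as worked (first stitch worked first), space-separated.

== ROWS AS WORKED ==
k k k k p p k k k k p p k k
k p o p p p k p o p p p k p
p p p o k k p p p o k k p p
k k x k k x k k x k k x k k

Derivation:
Row 11: chart row 5, RS - tile across columns 1-14 and work as-is.
Row 12: chart row 6, WS - tiled (columns 1-14): k p k k k o k p k k k o k p; work from column 14 back to 1 with k<->p swapped.
Row 13: chart row 1, RS - tile across columns 1-14 and work as-is.
Row 14: chart row 2, WS - tiled (columns 1-14): p p x p p x p p x p p x p p; work from column 14 back to 1 with k<->p swapped.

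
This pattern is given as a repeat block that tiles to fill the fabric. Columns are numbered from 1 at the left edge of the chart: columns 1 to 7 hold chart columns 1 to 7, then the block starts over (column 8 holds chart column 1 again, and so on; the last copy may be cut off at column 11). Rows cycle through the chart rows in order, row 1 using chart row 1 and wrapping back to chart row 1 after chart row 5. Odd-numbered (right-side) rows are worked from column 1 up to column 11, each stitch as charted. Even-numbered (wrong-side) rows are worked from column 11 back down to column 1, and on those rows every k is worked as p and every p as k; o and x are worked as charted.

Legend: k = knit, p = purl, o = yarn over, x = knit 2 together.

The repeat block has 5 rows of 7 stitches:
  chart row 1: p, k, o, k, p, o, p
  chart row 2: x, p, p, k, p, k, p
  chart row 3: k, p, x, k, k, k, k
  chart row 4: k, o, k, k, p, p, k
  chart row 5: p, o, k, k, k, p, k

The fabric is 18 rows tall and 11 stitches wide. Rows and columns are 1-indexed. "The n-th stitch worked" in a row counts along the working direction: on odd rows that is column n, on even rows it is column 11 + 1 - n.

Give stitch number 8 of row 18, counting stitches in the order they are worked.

Stitch:
p

Derivation:
Row 18 uses chart row ((18-1) mod 5)+1 = 3. Row 18 is even, so WS.
Chart row 3 tiled across columns 1-11: k p x k k k k k p x k
WS row: flip the tiled sequence (start at column 11) and apply k<->p; o and x stay.
Row 18 as worked: p x k p p p p p x k p
Stitch 8 in working order -> p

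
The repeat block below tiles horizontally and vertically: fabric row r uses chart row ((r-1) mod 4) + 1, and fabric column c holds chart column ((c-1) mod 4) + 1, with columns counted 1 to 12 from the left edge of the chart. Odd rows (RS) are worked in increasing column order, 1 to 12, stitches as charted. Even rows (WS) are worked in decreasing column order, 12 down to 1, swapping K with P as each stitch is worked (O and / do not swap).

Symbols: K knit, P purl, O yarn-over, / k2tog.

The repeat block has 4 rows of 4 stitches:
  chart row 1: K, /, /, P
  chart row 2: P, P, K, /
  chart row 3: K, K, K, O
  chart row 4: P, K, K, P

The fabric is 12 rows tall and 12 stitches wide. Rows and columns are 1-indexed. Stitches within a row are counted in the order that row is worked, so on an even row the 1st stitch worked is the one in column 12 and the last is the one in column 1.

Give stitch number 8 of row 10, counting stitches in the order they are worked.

Row 10: (10-1) mod 4 = 1, so use chart row 2. Even row -> WS.
Chart row 2 tiled across columns 1-12: P P K / P P K / P P K /
WS: work from column 12 back to column 1 (reverse the tiled row), swapping K<->P (O and / unchanged).
Row 10 as worked: / P K K / P K K / P K K
The 8th stitch worked is K.

== STITCH ==
K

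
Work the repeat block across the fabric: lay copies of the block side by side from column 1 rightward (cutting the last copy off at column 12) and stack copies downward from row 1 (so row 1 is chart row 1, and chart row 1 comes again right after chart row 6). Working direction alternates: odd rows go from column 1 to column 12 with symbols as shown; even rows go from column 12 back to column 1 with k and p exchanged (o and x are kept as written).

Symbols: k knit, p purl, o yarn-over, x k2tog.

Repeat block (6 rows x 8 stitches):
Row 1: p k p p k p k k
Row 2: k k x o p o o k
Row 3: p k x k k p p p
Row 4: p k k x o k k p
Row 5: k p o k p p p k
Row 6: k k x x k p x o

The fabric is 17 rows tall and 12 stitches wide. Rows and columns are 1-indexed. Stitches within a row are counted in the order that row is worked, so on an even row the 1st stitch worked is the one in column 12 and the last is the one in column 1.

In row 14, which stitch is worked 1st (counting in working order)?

Row 14: (14-1) mod 6 = 1, so use chart row 2. Even row -> WS.
Chart row 2 tiled across columns 1-12: k k x o p o o k k k x o
Wrong side: read the tiled row from column 12 down to 1 and exchange k with p (leave o, x).
Row 14 as worked: o x p p p o o k o x p p
Stitch 1 in working order -> o

Result:
o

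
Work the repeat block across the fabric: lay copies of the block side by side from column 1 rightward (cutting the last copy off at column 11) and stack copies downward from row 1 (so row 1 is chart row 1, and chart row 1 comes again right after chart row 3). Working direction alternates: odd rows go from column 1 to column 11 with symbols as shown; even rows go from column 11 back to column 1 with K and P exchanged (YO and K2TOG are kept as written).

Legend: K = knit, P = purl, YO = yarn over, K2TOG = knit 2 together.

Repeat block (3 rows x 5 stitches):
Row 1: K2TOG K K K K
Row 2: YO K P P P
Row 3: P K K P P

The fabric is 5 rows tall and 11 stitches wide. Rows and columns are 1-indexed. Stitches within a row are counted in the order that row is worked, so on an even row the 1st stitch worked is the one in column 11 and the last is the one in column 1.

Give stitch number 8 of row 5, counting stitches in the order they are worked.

Stitch:
P

Derivation:
Row 5 uses chart row ((5-1) mod 3)+1 = 2. Row 5 is odd, so RS.
Chart row 2 tiled across columns 1-11: YO K P P P YO K P P P YO
RS: work column 1 to column 11, symbols as charted — the tiled row is the row as worked.
Stitch 8 in working order -> P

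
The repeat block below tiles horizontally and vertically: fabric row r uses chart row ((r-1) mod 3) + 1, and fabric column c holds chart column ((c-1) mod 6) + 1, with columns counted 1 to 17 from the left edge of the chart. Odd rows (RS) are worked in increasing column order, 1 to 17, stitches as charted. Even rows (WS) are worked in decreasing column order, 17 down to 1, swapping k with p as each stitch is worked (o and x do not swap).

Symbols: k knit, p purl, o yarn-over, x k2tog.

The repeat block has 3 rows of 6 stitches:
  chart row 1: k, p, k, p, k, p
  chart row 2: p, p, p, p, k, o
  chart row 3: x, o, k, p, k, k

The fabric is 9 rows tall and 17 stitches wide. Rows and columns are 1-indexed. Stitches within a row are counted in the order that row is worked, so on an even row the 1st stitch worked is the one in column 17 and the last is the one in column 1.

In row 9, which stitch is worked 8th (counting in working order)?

Stitch:
o

Derivation:
Row 9 uses chart row ((9-1) mod 3)+1 = 3. Row 9 is odd, so RS.
Chart row 3 tiled across columns 1-17: x o k p k k x o k p k k x o k p k
RS row: no reversal, no swap; stitch n worked = column n.
Counting 8 along the worked row gives o.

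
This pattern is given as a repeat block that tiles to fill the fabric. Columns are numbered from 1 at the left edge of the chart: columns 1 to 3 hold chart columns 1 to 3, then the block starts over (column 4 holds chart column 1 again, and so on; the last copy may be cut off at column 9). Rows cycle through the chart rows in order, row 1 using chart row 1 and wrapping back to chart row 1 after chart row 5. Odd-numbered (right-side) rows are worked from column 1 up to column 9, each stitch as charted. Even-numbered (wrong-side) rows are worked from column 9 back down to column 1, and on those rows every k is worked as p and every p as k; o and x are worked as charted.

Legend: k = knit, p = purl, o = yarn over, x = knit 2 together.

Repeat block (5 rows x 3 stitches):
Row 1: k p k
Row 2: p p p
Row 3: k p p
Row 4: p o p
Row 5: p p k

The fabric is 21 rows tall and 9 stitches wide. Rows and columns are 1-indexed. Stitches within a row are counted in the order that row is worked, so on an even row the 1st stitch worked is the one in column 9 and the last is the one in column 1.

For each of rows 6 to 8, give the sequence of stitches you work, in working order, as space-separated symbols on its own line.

Row 6: chart row 1, WS - tiled (columns 1-9): k p k k p k k p k; work from column 9 back to 1 with k<->p swapped.
Row 7: chart row 2, RS - tile across columns 1-9 and work as-is.
Row 8: chart row 3, WS - tiled (columns 1-9): k p p k p p k p p; work from column 9 back to 1 with k<->p swapped.

== ROWS AS WORKED ==
p k p p k p p k p
p p p p p p p p p
k k p k k p k k p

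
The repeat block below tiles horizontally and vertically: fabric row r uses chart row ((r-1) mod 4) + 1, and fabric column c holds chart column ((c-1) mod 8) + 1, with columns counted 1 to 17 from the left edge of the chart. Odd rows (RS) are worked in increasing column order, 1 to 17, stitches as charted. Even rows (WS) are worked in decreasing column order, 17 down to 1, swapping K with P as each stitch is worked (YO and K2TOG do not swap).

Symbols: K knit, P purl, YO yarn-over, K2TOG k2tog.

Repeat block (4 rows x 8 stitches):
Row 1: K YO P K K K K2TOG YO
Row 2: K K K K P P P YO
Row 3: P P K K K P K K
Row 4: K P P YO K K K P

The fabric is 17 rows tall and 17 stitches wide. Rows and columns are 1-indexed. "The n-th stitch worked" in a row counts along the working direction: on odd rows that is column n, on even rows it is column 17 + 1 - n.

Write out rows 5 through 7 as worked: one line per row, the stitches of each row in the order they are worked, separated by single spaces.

Rows as worked:
K YO P K K K K2TOG YO K YO P K K K K2TOG YO K
P YO K K K P P P P YO K K K P P P P
P P K K K P K K P P K K K P K K P

Derivation:
Row 5: chart row 1, RS - tile across columns 1-17 and work as-is.
Row 6: chart row 2, WS - tiled (columns 1-17): K K K K P P P YO K K K K P P P YO K; work from column 17 back to 1 with K<->P swapped.
Row 7: chart row 3, RS - tile across columns 1-17 and work as-is.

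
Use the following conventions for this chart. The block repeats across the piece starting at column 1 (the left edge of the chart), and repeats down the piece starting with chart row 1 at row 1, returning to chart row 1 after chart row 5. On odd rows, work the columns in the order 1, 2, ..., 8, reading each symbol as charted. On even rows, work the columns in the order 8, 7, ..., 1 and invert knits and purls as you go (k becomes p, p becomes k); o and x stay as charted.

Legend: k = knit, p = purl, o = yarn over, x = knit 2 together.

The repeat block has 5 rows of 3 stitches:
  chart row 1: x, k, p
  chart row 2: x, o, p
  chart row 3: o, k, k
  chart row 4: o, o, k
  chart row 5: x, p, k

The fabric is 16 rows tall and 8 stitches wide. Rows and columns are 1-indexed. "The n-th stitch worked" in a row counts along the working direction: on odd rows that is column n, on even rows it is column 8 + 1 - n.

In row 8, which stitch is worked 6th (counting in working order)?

== STITCH ==
p

Derivation:
For row 8: chart row = ((8-1) mod 5) + 1 = 3; this is a WS (even) row.
Chart row 3 tiled across columns 1-8: o k k o k k o k
WS: work from column 8 back to column 1 (reverse the tiled row), swapping k<->p (o and x unchanged).
Row 8 as worked: p o p p o p p o
Counting 6 along the worked row gives p.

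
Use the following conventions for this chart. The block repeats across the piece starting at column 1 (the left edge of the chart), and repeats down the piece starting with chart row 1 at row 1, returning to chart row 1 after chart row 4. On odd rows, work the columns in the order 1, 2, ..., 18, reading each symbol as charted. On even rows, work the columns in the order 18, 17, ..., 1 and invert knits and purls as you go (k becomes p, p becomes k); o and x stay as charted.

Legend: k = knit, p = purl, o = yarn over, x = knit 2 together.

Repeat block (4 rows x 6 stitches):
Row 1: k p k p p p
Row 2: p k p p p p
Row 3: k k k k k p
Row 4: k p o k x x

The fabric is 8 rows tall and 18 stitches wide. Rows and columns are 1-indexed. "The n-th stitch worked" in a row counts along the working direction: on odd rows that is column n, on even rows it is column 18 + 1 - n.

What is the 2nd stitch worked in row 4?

Row 4 uses chart row ((4-1) mod 4)+1 = 4. Row 4 is even, so WS.
Chart row 4 tiled across columns 1-18: k p o k x x k p o k x x k p o k x x
Wrong side: read the tiled row from column 18 down to 1 and exchange k with p (leave o, x).
Row 4 as worked: x x p o k p x x p o k p x x p o k p
Counting 2 along the worked row gives x.

== STITCH ==
x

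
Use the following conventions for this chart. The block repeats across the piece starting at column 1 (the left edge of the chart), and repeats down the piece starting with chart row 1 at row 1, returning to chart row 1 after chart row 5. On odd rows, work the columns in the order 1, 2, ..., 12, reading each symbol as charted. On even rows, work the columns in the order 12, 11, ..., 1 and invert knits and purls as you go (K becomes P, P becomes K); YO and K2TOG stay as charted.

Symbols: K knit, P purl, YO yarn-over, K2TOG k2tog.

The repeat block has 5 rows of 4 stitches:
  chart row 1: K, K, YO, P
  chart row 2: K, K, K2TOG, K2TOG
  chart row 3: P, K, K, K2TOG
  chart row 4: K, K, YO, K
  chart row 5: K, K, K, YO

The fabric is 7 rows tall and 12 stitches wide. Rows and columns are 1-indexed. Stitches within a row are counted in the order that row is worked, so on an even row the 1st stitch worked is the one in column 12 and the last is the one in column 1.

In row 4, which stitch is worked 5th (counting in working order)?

Row 4 uses chart row ((4-1) mod 5)+1 = 4. Row 4 is even, so WS.
Chart row 4 tiled across columns 1-12: K K YO K K K YO K K K YO K
Wrong side: read the tiled row from column 12 down to 1 and exchange K with P (leave YO, K2TOG).
Row 4 as worked: P YO P P P YO P P P YO P P
Counting 5 along the worked row gives P.

Stitch:
P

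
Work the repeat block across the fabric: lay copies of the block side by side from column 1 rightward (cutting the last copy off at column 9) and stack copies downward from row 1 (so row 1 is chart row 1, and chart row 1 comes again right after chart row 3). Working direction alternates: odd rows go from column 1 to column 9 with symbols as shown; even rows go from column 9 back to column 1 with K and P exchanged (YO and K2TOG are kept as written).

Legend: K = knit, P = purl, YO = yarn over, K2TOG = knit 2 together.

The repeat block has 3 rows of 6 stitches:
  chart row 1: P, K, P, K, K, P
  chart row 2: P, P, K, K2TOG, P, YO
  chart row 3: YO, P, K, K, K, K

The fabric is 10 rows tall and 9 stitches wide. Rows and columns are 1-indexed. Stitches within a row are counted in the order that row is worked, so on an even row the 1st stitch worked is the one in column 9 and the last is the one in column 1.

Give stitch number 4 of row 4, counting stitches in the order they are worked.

Stitch:
K

Derivation:
Row 4: (4-1) mod 3 = 0, so use chart row 1. Even row -> WS.
Chart row 1 tiled across columns 1-9: P K P K K P P K P
WS row: flip the tiled sequence (start at column 9) and apply K<->P; YO and K2TOG stay.
Row 4 as worked: K P K K P P K P K
Stitch 4 in working order -> K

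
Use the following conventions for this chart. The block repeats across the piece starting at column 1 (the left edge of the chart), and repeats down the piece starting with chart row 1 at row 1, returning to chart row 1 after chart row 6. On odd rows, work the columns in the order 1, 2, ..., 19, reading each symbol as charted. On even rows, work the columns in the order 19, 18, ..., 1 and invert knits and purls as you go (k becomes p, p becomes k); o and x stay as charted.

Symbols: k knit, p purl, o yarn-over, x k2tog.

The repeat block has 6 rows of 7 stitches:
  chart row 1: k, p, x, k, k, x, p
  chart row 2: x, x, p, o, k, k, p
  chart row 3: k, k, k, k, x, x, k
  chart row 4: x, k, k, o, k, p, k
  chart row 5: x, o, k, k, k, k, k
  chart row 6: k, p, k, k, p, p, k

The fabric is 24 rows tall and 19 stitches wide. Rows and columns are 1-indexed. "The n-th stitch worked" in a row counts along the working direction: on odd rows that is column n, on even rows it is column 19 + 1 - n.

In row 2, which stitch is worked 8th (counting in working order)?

Stitch:
p

Derivation:
Row 2 uses chart row ((2-1) mod 6)+1 = 2. Row 2 is even, so WS.
Chart row 2 tiled across columns 1-19: x x p o k k p x x p o k k p x x p o k
WS row: flip the tiled sequence (start at column 19) and apply k<->p; o and x stay.
Row 2 as worked: p o k x x k p p o k x x k p p o k x x
Stitch 8 in working order -> p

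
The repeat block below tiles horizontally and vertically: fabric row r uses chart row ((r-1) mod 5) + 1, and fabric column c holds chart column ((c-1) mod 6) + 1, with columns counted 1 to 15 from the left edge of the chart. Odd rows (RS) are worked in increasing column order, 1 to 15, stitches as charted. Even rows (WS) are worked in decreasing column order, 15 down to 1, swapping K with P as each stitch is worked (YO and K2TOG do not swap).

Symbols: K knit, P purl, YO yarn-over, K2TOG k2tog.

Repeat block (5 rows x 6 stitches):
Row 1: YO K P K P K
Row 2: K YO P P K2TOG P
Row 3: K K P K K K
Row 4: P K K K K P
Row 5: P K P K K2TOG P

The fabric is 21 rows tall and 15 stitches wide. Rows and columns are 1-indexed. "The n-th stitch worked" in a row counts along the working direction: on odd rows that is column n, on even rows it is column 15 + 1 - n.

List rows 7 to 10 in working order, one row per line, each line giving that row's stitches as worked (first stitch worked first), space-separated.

== ROWS AS WORKED ==
K YO P P K2TOG P K YO P P K2TOG P K YO P
K P P P P P K P P P P P K P P
P K K K K P P K K K K P P K K
K P K K K2TOG P K P K K K2TOG P K P K

Derivation:
Row 7: chart row 2, RS - tile across columns 1-15 and work as-is.
Row 8: chart row 3, WS - tiled (columns 1-15): K K P K K K K K P K K K K K P; work from column 15 back to 1 with K<->P swapped.
Row 9: chart row 4, RS - tile across columns 1-15 and work as-is.
Row 10: chart row 5, WS - tiled (columns 1-15): P K P K K2TOG P P K P K K2TOG P P K P; work from column 15 back to 1 with K<->P swapped.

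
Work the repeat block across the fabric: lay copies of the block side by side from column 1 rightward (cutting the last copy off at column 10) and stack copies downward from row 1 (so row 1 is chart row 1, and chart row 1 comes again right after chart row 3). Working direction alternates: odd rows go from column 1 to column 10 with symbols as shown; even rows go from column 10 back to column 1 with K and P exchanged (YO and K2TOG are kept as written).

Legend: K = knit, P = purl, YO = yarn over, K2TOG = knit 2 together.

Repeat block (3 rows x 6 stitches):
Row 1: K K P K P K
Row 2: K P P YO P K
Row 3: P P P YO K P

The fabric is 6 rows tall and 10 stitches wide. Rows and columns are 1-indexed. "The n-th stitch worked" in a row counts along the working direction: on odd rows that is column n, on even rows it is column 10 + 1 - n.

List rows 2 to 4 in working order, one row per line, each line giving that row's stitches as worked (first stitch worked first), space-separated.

Row 2: chart row 2, WS - tiled (columns 1-10): K P P YO P K K P P YO; work from column 10 back to 1 with K<->P swapped.
Row 3: chart row 3, RS - tile across columns 1-10 and work as-is.
Row 4: chart row 1, WS - tiled (columns 1-10): K K P K P K K K P K; work from column 10 back to 1 with K<->P swapped.

Rows as worked:
YO K K P P K YO K K P
P P P YO K P P P P YO
P K P P P K P K P P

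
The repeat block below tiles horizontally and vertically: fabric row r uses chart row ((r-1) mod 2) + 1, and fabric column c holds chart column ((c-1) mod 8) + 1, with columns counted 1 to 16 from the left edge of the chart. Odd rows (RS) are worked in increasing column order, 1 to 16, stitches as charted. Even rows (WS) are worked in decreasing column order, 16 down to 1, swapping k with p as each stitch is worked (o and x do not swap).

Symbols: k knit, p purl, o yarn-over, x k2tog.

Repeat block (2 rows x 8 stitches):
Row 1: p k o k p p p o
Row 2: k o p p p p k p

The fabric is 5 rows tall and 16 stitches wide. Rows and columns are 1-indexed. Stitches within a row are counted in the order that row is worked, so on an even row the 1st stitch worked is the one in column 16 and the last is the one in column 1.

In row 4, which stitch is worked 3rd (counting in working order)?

For row 4: chart row = ((4-1) mod 2) + 1 = 2; this is a WS (even) row.
Chart row 2 tiled across columns 1-16: k o p p p p k p k o p p p p k p
WS: work from column 16 back to column 1 (reverse the tiled row), swapping k<->p (o and x unchanged).
Row 4 as worked: k p k k k k o p k p k k k k o p
The 3rd stitch worked is k.

Stitch:
k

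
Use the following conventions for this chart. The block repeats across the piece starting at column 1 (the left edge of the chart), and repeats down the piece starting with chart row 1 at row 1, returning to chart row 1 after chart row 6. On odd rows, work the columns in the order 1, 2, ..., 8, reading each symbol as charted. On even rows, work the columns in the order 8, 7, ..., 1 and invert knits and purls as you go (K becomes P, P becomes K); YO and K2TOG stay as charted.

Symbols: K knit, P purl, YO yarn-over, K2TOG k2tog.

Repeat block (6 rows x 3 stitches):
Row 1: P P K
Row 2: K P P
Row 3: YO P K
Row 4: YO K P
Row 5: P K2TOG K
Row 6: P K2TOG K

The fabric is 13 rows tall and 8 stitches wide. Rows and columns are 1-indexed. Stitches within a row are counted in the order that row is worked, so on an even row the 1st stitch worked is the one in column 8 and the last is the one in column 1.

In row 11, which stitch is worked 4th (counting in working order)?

== STITCH ==
P

Derivation:
Row 11 uses chart row ((11-1) mod 6)+1 = 5. Row 11 is odd, so RS.
Chart row 5 tiled across columns 1-8: P K2TOG K P K2TOG K P K2TOG
Right side: take the tiled row as-is (worked left to right from column 1).
The 4th stitch worked is P.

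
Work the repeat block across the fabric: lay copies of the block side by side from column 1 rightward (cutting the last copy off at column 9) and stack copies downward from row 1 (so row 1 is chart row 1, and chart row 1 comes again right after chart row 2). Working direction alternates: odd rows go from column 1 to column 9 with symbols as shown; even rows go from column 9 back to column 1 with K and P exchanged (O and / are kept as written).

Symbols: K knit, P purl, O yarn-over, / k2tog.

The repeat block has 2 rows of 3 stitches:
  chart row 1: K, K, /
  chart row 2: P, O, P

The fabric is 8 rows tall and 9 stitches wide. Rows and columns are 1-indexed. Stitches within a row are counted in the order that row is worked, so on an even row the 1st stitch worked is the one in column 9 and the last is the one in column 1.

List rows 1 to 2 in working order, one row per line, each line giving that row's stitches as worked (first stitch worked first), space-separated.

Result:
K K / K K / K K /
K O K K O K K O K

Derivation:
Row 1: chart row 1, RS - tile across columns 1-9 and work as-is.
Row 2: chart row 2, WS - tiled (columns 1-9): P O P P O P P O P; work from column 9 back to 1 with K<->P swapped.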